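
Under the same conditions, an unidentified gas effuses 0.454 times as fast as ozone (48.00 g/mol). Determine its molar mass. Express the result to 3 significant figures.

233 g/mol

Since effusion rate ∝ 1/√M, rate_X/rate_O₃ = √(M_O₃/M_X).
0.454 = √(48.00/M_X)
M_X = 48.00 / 0.454² = 48.00 / 0.2061 = 233 g/mol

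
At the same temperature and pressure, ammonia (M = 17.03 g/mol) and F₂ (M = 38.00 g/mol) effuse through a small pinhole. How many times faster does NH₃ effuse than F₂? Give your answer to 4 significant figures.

1.494

By Graham's law, rate_NH₃/rate_F₂ = √(M_F₂/M_NH₃) = √(38.00/17.03) = √2.231 = 1.494.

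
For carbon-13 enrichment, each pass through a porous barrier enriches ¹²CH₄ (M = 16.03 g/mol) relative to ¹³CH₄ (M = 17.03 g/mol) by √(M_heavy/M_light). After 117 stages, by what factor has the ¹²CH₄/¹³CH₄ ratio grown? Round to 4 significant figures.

34.47

Overall factor = α^117 with α = √(17.03/16.03), i.e. (17.03/16.03)^(117/2).
= 1.06238^(117/2) = 34.47.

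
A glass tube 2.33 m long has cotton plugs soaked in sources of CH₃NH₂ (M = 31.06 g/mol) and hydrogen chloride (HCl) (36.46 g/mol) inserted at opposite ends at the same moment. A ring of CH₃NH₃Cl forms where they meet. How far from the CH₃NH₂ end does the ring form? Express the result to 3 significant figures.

The fronts meet when d_CH₃NH₂ + d_HCl = L with d_CH₃NH₂/d_HCl = √(M_HCl/M_CH₃NH₂) (Graham's law). Here √(M_HCl/M_CH₃NH₂) = √(36.46/31.06) = 1.083.
With d_CH₃NH₂ + d_HCl = 2.33 m, d_HCl = 2.33/(1 + 1.083) = 1.118 m.
d_CH₃NH₂ = 2.33 − 1.118 = 1.21 m.

1.21 m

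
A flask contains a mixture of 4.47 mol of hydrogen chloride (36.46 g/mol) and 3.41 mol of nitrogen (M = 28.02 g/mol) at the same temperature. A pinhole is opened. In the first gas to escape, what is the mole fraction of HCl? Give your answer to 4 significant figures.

Rate_i ∝ x_i/√M_i (Graham's law weighted by mole fraction), so the effusate composition follows n_i/√M_i.
Mole fraction of HCl in the effusate = (n_HCl/√M_HCl) / (n_HCl/√M_HCl + n_N₂/√M_N₂)
= (4.47/√36.46) / (4.47/√36.46 + 3.41/√28.02) = 0.7403/(0.7403 + 0.6442) = 0.5347.

0.5347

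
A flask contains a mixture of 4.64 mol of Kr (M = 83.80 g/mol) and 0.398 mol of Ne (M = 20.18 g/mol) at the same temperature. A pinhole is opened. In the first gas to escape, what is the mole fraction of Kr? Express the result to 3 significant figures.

Rate_i ∝ x_i/√M_i (Graham's law weighted by mole fraction), so the effusate composition follows n_i/√M_i.
Mole fraction of Kr in the effusate = (n_Kr/√M_Kr) / (n_Kr/√M_Kr + n_Ne/√M_Ne)
= (4.64/√83.80) / (4.64/√83.80 + 0.398/√20.18) = 0.5069/(0.5069 + 0.08860) = 0.851.

0.851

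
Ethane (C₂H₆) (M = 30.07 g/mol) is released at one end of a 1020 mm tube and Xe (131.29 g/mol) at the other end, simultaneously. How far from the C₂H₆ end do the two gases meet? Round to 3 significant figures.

690 mm

In equal time, each gas travels a distance ∝ its rate ∝ 1/√M, so d_C₂H₆/d_Xe = √(M_Xe/M_C₂H₆) = √(131.29/30.07) = 2.090.
With d_C₂H₆ + d_Xe = 1020 mm, d_Xe = 1020/(1 + 2.090) = 330.1 mm.
d_C₂H₆ = 1020 − 330.1 = 690 mm.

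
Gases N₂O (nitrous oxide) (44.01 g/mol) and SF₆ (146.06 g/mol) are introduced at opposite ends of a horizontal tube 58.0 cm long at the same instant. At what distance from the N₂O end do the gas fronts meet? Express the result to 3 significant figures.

Distances travelled in equal time are proportional to diffusion rates, so d_N₂O/d_SF₆ = √(M_SF₆/M_N₂O) = √(146.06/44.01) = 1.822.
With d_N₂O + d_SF₆ = 58.0 cm, d_SF₆ = 58.0/(1 + 1.822) = 20.55 cm.
d_N₂O = 58.0 − 20.55 = 37.4 cm.

37.4 cm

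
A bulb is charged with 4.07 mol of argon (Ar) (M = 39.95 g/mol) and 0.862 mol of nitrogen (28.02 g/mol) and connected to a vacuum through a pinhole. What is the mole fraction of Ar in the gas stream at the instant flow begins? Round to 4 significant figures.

0.7982

Rate_i ∝ x_i/√M_i (Graham's law weighted by mole fraction), so the effusate composition follows n_i/√M_i.
Mole fraction of Ar in the effusate = (n_Ar/√M_Ar) / (n_Ar/√M_Ar + n_N₂/√M_N₂)
= (4.07/√39.95) / (4.07/√39.95 + 0.862/√28.02) = 0.6439/(0.6439 + 0.1628) = 0.7982.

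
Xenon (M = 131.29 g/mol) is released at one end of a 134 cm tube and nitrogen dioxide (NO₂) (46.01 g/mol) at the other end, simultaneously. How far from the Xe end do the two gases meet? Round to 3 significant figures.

49.8 cm

The fronts meet when d_Xe + d_NO₂ = L with d_Xe/d_NO₂ = √(M_NO₂/M_Xe) (Graham's law). Here √(M_NO₂/M_Xe) = √(46.01/131.29) = 0.5920.
With d_Xe + d_NO₂ = 134 cm, d_NO₂ = 134/(1 + 0.5920) = 84.17 cm.
d_Xe = 134 − 84.17 = 49.8 cm.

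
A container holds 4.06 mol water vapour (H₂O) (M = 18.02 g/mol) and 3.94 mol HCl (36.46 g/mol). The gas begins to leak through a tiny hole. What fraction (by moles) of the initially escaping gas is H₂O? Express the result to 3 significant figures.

0.594

Each component's effusion rate ∝ (its partial pressure)·(1/√M) ∝ n_i/√M_i.
So x_H₂O in the escaping gas = (n_H₂O/√M_H₂O) / Σ(n_i/√M_i)
= (4.06/√18.02) / (4.06/√18.02 + 3.94/√36.46) = 0.9564/(0.9564 + 0.6525) = 0.594.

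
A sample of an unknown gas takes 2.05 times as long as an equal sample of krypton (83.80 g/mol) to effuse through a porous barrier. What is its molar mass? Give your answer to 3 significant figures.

352 g/mol

From Graham's law, t_X/t_Kr = √(M_X/M_Kr).
2.05 = √(M_X/83.80)
M_X = 83.80 × 2.05² = 83.80 × 4.202 = 352 g/mol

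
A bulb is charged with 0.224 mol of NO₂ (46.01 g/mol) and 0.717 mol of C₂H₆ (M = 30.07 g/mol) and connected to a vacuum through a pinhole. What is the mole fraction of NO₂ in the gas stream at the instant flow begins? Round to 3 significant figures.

Each component's effusion rate ∝ (its partial pressure)·(1/√M) ∝ n_i/√M_i.
So x_NO₂ in the escaping gas = (n_NO₂/√M_NO₂) / Σ(n_i/√M_i)
= (0.224/√46.01) / (0.224/√46.01 + 0.717/√30.07) = 0.03302/(0.03302 + 0.1308) = 0.202.

0.202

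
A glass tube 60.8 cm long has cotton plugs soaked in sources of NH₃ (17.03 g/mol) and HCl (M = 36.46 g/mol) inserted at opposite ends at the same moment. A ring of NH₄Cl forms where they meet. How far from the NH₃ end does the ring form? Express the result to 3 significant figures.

The fronts meet when d_NH₃ + d_HCl = L with d_NH₃/d_HCl = √(M_HCl/M_NH₃) (Graham's law). Here √(M_HCl/M_NH₃) = √(36.46/17.03) = 1.463.
With d_NH₃ + d_HCl = 60.8 cm, d_HCl = 60.8/(1 + 1.463) = 24.68 cm.
d_NH₃ = 60.8 − 24.68 = 36.1 cm.

36.1 cm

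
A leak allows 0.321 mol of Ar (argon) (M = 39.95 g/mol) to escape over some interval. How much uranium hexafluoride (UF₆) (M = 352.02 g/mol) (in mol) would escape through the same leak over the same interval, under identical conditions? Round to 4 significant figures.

From Graham's law, rate_UF₆/rate_Ar = √(M_Ar/M_UF₆) = √(39.95/352.02) = √0.1135 = 0.3369.
So the amount for UF₆ is 0.321 × 0.3369 = 0.1081 mol.

0.1081 mol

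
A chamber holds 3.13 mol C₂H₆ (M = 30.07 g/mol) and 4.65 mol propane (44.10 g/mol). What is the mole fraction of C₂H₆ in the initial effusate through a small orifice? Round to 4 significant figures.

0.4491

The effusion rate of species i is ∝ p_i/√M_i ∝ n_i/√M_i.
x_C₂H₆(eff) = (n_C₂H₆/√M_C₂H₆) / (n_C₂H₆/√M_C₂H₆ + n_C₃H₈/√M_C₃H₈)
= (3.13/√30.07) / (3.13/√30.07 + 4.65/√44.10) = 0.5708/(0.5708 + 0.7002) = 0.4491.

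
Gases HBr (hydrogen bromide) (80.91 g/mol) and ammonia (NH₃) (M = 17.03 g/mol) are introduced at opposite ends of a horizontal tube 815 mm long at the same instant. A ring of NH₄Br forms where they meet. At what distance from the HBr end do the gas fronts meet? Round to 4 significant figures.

Distances travelled in equal time are proportional to diffusion rates, so d_HBr/d_NH₃ = √(M_NH₃/M_HBr) = √(17.03/80.91) = 0.4588.
With d_HBr + d_NH₃ = 815 mm, d_NH₃ = 815/(1 + 0.4588) = 558.7 mm.
d_HBr = 815 − 558.7 = 256.3 mm.

256.3 mm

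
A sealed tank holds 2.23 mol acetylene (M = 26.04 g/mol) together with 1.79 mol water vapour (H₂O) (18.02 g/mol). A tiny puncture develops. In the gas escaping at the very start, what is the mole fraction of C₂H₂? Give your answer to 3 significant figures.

Effusion rate of each component ∝ n_i/√M_i (partial pressure × 1/√M).
x_C₂H₂(eff) = (n_C₂H₂/√M_C₂H₂) / (n_C₂H₂/√M_C₂H₂ + n_H₂O/√M_H₂O)
= (2.23/√26.04) / (2.23/√26.04 + 1.79/√18.02) = 0.4370/(0.4370 + 0.4217) = 0.509.

0.509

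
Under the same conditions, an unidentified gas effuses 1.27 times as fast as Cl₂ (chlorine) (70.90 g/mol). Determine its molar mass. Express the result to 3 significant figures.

44.0 g/mol

Since effusion rate ∝ 1/√M, rate_X/rate_Cl₂ = √(M_Cl₂/M_X).
1.27 = √(70.90/M_X)
M_X = 70.90 / 1.27² = 70.90 / 1.613 = 44.0 g/mol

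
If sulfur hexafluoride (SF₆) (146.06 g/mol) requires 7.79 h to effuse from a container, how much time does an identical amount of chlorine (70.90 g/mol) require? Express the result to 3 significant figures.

Graham's law gives t_Cl₂/t_SF₆ = √(M_Cl₂/M_SF₆) = √(70.90/146.06) = √0.4854 = 0.6967.
So the time for Cl₂ is 7.79 × 0.6967 = 5.43 h.

5.43 h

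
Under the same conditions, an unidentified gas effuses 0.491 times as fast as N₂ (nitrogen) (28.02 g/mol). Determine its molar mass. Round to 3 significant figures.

By Graham's law, rate_X/rate_N₂ = √(M_N₂/M_X).
0.491 = √(28.02/M_X)
M_X = 28.02 / 0.491² = 28.02 / 0.2411 = 116 g/mol

116 g/mol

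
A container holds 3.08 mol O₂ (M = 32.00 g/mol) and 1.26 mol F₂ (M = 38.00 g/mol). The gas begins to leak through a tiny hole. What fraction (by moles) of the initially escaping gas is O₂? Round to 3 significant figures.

0.727

Rate_i ∝ x_i/√M_i (Graham's law weighted by mole fraction), so the effusate composition follows n_i/√M_i.
Mole fraction of O₂ in the effusate = (n_O₂/√M_O₂) / (n_O₂/√M_O₂ + n_F₂/√M_F₂)
= (3.08/√32.00) / (3.08/√32.00 + 1.26/√38.00) = 0.5445/(0.5445 + 0.2044) = 0.727.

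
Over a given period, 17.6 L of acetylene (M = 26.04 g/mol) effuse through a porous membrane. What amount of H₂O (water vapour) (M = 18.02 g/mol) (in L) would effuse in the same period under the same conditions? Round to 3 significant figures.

21.2 L

By Graham's law, rate_H₂O/rate_C₂H₂ = √(M_C₂H₂/M_H₂O) = √(26.04/18.02) = √1.445 = 1.202.
So the volume for H₂O is 17.6 × 1.202 = 21.2 L.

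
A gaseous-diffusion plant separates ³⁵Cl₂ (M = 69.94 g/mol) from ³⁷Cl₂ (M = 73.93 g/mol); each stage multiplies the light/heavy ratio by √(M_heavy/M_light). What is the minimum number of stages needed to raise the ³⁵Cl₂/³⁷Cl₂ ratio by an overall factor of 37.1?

131

With α = √(73.93/69.94) per stage, ln α = ½ ln(1.05705) = 0.02774.
Need α^N ≥ 37.1 ⇒ N ≥ ln(37.1) / ln α = 3.614 / 0.02774 = 130.27.
Minimum whole number of stages: N = 131.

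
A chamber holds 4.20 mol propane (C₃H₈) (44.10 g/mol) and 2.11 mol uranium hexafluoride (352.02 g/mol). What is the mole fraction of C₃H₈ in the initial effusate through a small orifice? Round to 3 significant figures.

0.849

Rate_i ∝ x_i/√M_i (Graham's law weighted by mole fraction), so the effusate composition follows n_i/√M_i.
x_C₃H₈(eff) = (n_C₃H₈/√M_C₃H₈) / (n_C₃H₈/√M_C₃H₈ + n_UF₆/√M_UF₆)
= (4.20/√44.10) / (4.20/√44.10 + 2.11/√352.02) = 0.6325/(0.6325 + 0.1125) = 0.849.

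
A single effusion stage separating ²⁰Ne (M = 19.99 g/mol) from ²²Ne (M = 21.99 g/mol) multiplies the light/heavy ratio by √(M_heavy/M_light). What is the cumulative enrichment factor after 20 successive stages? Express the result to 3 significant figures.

2.59

After 20 stages the ratio has grown by (√(21.99/19.99))^20 = (21.99/19.99)^(20/2).
= 1.10005^10 = 2.59.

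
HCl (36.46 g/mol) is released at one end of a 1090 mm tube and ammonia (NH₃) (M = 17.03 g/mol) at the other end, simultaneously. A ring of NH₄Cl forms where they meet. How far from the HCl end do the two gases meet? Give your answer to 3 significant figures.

The fronts meet when d_HCl + d_NH₃ = L with d_HCl/d_NH₃ = √(M_NH₃/M_HCl) (Graham's law). Here √(M_NH₃/M_HCl) = √(17.03/36.46) = 0.6834.
With d_HCl + d_NH₃ = 1090 mm, d_NH₃ = 1090/(1 + 0.6834) = 647.5 mm.
d_HCl = 1090 − 647.5 = 443 mm.

443 mm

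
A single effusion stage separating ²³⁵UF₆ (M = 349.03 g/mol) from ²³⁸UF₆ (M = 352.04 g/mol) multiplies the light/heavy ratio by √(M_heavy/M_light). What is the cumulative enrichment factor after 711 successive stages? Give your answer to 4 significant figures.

21.17

Each stage multiplies the ratio by α = √(352.04/349.03), so after 711 stages the overall factor is α^711 = (352.04/349.03)^(711/2).
= 1.00862^(711/2) = 21.17.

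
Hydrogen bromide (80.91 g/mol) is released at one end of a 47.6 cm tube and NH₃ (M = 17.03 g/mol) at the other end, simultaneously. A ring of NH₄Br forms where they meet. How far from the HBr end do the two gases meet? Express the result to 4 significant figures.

Distances travelled in equal time are proportional to diffusion rates, so d_HBr/d_NH₃ = √(M_NH₃/M_HBr) = √(17.03/80.91) = 0.4588.
With d_HBr + d_NH₃ = 47.6 cm, d_NH₃ = 47.6/(1 + 0.4588) = 32.63 cm.
d_HBr = 47.6 − 32.63 = 14.97 cm.

14.97 cm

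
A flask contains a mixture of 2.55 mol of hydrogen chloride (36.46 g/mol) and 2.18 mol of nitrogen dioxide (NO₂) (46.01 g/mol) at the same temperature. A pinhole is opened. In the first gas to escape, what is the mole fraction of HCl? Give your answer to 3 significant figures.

Rate_i ∝ x_i/√M_i (Graham's law weighted by mole fraction), so the effusate composition follows n_i/√M_i.
Mole fraction of HCl in the effusate = (n_HCl/√M_HCl) / (n_HCl/√M_HCl + n_NO₂/√M_NO₂)
= (2.55/√36.46) / (2.55/√36.46 + 2.18/√46.01) = 0.4223/(0.4223 + 0.3214) = 0.568.

0.568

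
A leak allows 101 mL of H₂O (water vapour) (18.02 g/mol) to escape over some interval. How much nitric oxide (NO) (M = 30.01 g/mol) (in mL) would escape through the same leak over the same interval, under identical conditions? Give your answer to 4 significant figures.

Graham's law gives rate_NO/rate_H₂O = √(M_H₂O/M_NO) = √(18.02/30.01) = √0.6005 = 0.7749.
So the volume for NO is 101 × 0.7749 = 78.26 mL.

78.26 mL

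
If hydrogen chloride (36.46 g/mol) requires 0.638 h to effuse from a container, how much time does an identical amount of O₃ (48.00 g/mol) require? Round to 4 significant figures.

0.7320 h

Using Graham's law: t_O₃/t_HCl = √(M_O₃/M_HCl) = √(48.00/36.46) = √1.317 = 1.147.
So the time for O₃ is 0.638 × 1.147 = 0.7320 h.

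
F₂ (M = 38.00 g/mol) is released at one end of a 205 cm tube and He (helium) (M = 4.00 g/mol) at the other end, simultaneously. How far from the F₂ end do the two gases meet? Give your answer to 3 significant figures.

Distances travelled in equal time are proportional to diffusion rates, so d_F₂/d_He = √(M_He/M_F₂) = √(4.00/38.00) = 0.3244.
With d_F₂ + d_He = 205 cm, d_He = 205/(1 + 0.3244) = 154.8 cm.
d_F₂ = 205 − 154.8 = 50.2 cm.

50.2 cm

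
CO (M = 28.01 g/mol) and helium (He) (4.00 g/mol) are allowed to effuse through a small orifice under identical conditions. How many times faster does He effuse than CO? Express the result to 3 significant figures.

From Graham's law, rate_He/rate_CO = √(M_CO/M_He) = √(28.01/4.00) = √7.003 = 2.65.

2.65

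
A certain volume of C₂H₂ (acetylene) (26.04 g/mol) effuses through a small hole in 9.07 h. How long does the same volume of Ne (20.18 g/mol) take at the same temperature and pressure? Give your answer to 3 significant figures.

Graham's law gives t_Ne/t_C₂H₂ = √(M_Ne/M_C₂H₂) = √(20.18/26.04) = √0.7750 = 0.8803.
So the time for Ne is 9.07 × 0.8803 = 7.98 h.

7.98 h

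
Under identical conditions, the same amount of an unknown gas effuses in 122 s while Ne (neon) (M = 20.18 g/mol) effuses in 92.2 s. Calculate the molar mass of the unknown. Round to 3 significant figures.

35.3 g/mol

Using Graham's law: t_X/t_Ne = √(M_X/M_Ne).
122/92.2 = 1.323 = √(M_X/20.18)
M_X = 20.18 × 1.323² = 20.18 × 1.751 = 35.3 g/mol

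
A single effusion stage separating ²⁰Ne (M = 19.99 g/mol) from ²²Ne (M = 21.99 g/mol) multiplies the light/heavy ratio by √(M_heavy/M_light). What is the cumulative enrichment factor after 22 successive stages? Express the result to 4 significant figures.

2.855

After 22 stages the ratio has grown by (√(21.99/19.99))^22 = (21.99/19.99)^(22/2).
= 1.10005^11 = 2.855.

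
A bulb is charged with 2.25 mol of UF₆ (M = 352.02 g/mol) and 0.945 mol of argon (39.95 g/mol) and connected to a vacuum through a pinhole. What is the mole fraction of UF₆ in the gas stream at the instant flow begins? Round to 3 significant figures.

0.445

Each component's effusion rate ∝ (its partial pressure)·(1/√M) ∝ n_i/√M_i.
Mole fraction of UF₆ in the effusate = (n_UF₆/√M_UF₆) / (n_UF₆/√M_UF₆ + n_Ar/√M_Ar)
= (2.25/√352.02) / (2.25/√352.02 + 0.945/√39.95) = 0.1199/(0.1199 + 0.1495) = 0.445.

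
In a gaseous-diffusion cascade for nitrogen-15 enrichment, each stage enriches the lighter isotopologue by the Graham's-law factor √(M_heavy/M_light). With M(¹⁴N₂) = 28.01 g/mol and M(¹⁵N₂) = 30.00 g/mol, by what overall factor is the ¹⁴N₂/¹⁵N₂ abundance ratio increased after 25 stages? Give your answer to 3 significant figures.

Overall factor = α^25 with α = √(30.00/28.01), i.e. (30.00/28.01)^(25/2).
= 1.07105^(25/2) = 2.36.

2.36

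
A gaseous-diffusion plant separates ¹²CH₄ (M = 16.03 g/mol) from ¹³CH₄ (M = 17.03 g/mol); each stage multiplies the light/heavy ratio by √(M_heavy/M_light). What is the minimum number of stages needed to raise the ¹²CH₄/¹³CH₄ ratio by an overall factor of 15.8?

92

With α = √(17.03/16.03) per stage, ln α = ½ ln(1.06238) = 0.03026.
Need α^N ≥ 15.8 ⇒ N ≥ ln(15.8) / ln α = 2.760 / 0.03026 = 91.22.
Minimum whole number of stages: N = 92.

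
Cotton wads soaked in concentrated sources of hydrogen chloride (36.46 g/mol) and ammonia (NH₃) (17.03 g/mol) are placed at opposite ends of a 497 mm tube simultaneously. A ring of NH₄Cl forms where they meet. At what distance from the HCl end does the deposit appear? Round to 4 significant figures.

In equal time, each gas travels a distance ∝ its rate ∝ 1/√M, so d_HCl/d_NH₃ = √(M_NH₃/M_HCl) = √(17.03/36.46) = 0.6834.
With d_HCl + d_NH₃ = 497 mm, d_NH₃ = 497/(1 + 0.6834) = 295.2 mm.
d_HCl = 497 − 295.2 = 201.8 mm.

201.8 mm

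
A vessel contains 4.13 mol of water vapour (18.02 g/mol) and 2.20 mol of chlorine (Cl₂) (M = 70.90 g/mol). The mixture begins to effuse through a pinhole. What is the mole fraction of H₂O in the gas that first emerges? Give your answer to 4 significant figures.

0.7883

The effusion rate of species i is ∝ p_i/√M_i ∝ n_i/√M_i.
Mole fraction of H₂O in the effusate = (n_H₂O/√M_H₂O) / (n_H₂O/√M_H₂O + n_Cl₂/√M_Cl₂)
= (4.13/√18.02) / (4.13/√18.02 + 2.20/√70.90) = 0.9729/(0.9729 + 0.2613) = 0.7883.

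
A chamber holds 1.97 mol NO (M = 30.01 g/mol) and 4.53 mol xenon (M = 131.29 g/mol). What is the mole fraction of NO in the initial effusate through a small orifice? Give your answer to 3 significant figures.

The effusion rate of species i is ∝ p_i/√M_i ∝ n_i/√M_i.
Mole fraction of NO in the effusate = (n_NO/√M_NO) / (n_NO/√M_NO + n_Xe/√M_Xe)
= (1.97/√30.01) / (1.97/√30.01 + 4.53/√131.29) = 0.3596/(0.3596 + 0.3954) = 0.476.

0.476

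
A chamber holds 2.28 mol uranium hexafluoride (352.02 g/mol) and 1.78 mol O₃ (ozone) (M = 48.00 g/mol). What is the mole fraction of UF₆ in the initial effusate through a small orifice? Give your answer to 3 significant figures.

0.321

Rate_i ∝ x_i/√M_i (Graham's law weighted by mole fraction), so the effusate composition follows n_i/√M_i.
x_UF₆(eff) = (n_UF₆/√M_UF₆) / (n_UF₆/√M_UF₆ + n_O₃/√M_O₃)
= (2.28/√352.02) / (2.28/√352.02 + 1.78/√48.00) = 0.1215/(0.1215 + 0.2569) = 0.321.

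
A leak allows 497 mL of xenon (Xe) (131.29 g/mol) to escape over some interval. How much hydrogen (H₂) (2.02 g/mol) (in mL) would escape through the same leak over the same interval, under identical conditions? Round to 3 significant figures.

By Graham's law, rate_H₂/rate_Xe = √(M_Xe/M_H₂) = √(131.29/2.02) = √65.00 = 8.062.
So the volume for H₂ is 497 × 8.062 = 4010 mL.

4010 mL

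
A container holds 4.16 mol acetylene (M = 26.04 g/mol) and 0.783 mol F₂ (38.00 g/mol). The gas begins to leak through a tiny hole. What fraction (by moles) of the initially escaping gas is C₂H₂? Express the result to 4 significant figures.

0.8652

Effusion rate of each component ∝ n_i/√M_i (partial pressure × 1/√M).
x_C₂H₂(eff) = (n_C₂H₂/√M_C₂H₂) / (n_C₂H₂/√M_C₂H₂ + n_F₂/√M_F₂)
= (4.16/√26.04) / (4.16/√26.04 + 0.783/√38.00) = 0.8152/(0.8152 + 0.1270) = 0.8652.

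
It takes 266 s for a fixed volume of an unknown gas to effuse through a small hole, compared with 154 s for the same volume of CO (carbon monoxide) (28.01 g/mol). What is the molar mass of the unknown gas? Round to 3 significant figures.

Using Graham's law: t_X/t_CO = √(M_X/M_CO).
266/154 = 1.727 = √(M_X/28.01)
M_X = 28.01 × 1.727² = 28.01 × 2.983 = 83.6 g/mol

83.6 g/mol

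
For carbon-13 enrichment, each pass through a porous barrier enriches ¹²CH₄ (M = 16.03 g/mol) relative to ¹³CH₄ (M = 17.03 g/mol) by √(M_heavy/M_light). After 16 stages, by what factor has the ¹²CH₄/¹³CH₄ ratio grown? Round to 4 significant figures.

1.623

Each stage multiplies the ratio by α = √(17.03/16.03), so after 16 stages the overall factor is α^16 = (17.03/16.03)^(16/2).
= 1.06238^8 = 1.623.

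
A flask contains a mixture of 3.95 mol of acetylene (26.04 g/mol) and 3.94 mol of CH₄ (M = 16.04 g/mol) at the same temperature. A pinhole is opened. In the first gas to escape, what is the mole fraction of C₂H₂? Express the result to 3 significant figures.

0.440

The effusion rate of species i is ∝ p_i/√M_i ∝ n_i/√M_i.
Mole fraction of C₂H₂ in the effusate = (n_C₂H₂/√M_C₂H₂) / (n_C₂H₂/√M_C₂H₂ + n_CH₄/√M_CH₄)
= (3.95/√26.04) / (3.95/√26.04 + 3.94/√16.04) = 0.7741/(0.7741 + 0.9838) = 0.440.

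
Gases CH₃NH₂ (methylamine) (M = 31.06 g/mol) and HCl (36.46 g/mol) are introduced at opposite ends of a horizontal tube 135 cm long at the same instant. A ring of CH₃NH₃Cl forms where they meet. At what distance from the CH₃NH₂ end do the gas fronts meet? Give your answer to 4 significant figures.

70.20 cm

In equal time, each gas travels a distance ∝ its rate ∝ 1/√M, so d_CH₃NH₂/d_HCl = √(M_HCl/M_CH₃NH₂) = √(36.46/31.06) = 1.083.
With d_CH₃NH₂ + d_HCl = 135 cm, d_HCl = 135/(1 + 1.083) = 64.80 cm.
d_CH₃NH₂ = 135 − 64.80 = 70.20 cm.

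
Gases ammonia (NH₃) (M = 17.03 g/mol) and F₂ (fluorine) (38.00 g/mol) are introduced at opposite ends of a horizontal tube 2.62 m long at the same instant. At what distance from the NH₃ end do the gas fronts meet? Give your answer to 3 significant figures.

1.57 m

Graham's law gives d_NH₃/d_F₂ = rate_NH₃/rate_F₂ = √(M_F₂/M_NH₃) = √(38.00/17.03) = 1.494.
With d_NH₃ + d_F₂ = 2.62 m, d_F₂ = 2.62/(1 + 1.494) = 1.051 m.
d_NH₃ = 2.62 − 1.051 = 1.57 m.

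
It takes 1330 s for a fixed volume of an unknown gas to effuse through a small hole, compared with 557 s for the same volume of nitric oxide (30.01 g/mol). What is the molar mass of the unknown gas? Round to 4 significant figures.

Graham's law gives t_X/t_NO = √(M_X/M_NO).
1330/557 = 2.388 = √(M_X/30.01)
M_X = 30.01 × 2.388² = 30.01 × 5.702 = 171.1 g/mol

171.1 g/mol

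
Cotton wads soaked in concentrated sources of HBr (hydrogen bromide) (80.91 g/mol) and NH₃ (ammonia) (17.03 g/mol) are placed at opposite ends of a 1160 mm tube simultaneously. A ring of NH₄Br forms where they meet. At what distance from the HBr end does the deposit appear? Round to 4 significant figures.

364.8 mm

Graham's law gives d_HBr/d_NH₃ = rate_HBr/rate_NH₃ = √(M_NH₃/M_HBr) = √(17.03/80.91) = 0.4588.
With d_HBr + d_NH₃ = 1160 mm, d_NH₃ = 1160/(1 + 0.4588) = 795.2 mm.
d_HBr = 1160 − 795.2 = 364.8 mm.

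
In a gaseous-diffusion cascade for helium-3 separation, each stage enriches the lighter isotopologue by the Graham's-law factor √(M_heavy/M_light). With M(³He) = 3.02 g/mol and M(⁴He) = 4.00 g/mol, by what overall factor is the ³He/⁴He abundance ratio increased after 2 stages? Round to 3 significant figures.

1.32

Overall factor = α^2 with α = √(4.00/3.02), i.e. (4.00/3.02)^(2/2).
= 1.32450^1 = 1.32.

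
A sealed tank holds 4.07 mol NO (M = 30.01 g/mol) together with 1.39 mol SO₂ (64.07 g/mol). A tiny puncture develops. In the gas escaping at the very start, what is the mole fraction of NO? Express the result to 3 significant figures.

0.811

Rate_i ∝ x_i/√M_i (Graham's law weighted by mole fraction), so the effusate composition follows n_i/√M_i.
Mole fraction of NO in the effusate = (n_NO/√M_NO) / (n_NO/√M_NO + n_SO₂/√M_SO₂)
= (4.07/√30.01) / (4.07/√30.01 + 1.39/√64.07) = 0.7430/(0.7430 + 0.1737) = 0.811.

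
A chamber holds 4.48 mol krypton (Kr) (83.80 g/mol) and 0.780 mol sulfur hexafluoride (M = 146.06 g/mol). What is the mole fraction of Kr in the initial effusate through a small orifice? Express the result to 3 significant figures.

0.883

Effusion rate of each component ∝ n_i/√M_i (partial pressure × 1/√M).
x_Kr(eff) = (n_Kr/√M_Kr) / (n_Kr/√M_Kr + n_SF₆/√M_SF₆)
= (4.48/√83.80) / (4.48/√83.80 + 0.780/√146.06) = 0.4894/(0.4894 + 0.06454) = 0.883.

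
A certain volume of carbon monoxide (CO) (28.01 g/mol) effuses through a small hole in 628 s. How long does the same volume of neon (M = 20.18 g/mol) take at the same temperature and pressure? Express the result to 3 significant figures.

Graham's law gives t_Ne/t_CO = √(M_Ne/M_CO) = √(20.18/28.01) = √0.7205 = 0.8488.
So the time for Ne is 628 × 0.8488 = 533 s.

533 s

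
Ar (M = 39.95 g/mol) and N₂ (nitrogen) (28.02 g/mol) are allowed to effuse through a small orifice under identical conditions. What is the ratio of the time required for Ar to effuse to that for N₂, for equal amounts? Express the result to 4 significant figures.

1.194

From Graham's law, t_Ar/t_N₂ = √(M_Ar/M_N₂) = √(39.95/28.02) = √1.426 = 1.194.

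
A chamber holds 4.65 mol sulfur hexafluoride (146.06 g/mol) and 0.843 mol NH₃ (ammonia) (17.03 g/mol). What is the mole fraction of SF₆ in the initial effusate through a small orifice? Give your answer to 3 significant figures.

Effusion rate of each component ∝ n_i/√M_i (partial pressure × 1/√M).
x_SF₆(eff) = (n_SF₆/√M_SF₆) / (n_SF₆/√M_SF₆ + n_NH₃/√M_NH₃)
= (4.65/√146.06) / (4.65/√146.06 + 0.843/√17.03) = 0.3848/(0.3848 + 0.2043) = 0.653.

0.653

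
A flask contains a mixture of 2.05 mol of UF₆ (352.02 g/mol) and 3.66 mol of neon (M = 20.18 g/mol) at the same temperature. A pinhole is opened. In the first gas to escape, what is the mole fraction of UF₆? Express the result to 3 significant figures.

Effusion rate of each component ∝ n_i/√M_i (partial pressure × 1/√M).
Mole fraction of UF₆ in the effusate = (n_UF₆/√M_UF₆) / (n_UF₆/√M_UF₆ + n_Ne/√M_Ne)
= (2.05/√352.02) / (2.05/√352.02 + 3.66/√20.18) = 0.1093/(0.1093 + 0.8147) = 0.118.

0.118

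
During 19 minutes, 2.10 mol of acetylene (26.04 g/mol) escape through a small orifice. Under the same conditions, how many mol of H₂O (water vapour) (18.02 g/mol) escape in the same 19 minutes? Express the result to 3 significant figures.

Graham's law gives rate_H₂O/rate_C₂H₂ = √(M_C₂H₂/M_H₂O) = √(26.04/18.02) = √1.445 = 1.202.
So the amount for H₂O is 2.10 × 1.202 = 2.52 mol.

2.52 mol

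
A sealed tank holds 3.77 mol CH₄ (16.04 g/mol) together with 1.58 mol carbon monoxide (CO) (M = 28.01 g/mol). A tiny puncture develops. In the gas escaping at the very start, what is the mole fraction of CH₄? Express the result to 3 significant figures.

0.759

The effusion rate of species i is ∝ p_i/√M_i ∝ n_i/√M_i.
Mole fraction of CH₄ in the effusate = (n_CH₄/√M_CH₄) / (n_CH₄/√M_CH₄ + n_CO/√M_CO)
= (3.77/√16.04) / (3.77/√16.04 + 1.58/√28.01) = 0.9413/(0.9413 + 0.2985) = 0.759.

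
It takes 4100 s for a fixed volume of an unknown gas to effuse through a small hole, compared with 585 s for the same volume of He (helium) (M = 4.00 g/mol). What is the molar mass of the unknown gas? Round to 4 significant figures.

Using Graham's law: t_X/t_He = √(M_X/M_He).
4100/585 = 7.009 = √(M_X/4.00)
M_X = 4.00 × 7.009² = 4.00 × 49.12 = 196.5 g/mol

196.5 g/mol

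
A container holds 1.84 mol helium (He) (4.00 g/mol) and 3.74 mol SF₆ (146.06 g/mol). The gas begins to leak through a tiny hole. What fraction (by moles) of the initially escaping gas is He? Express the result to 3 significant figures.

0.748

The effusion rate of species i is ∝ p_i/√M_i ∝ n_i/√M_i.
x_He(eff) = (n_He/√M_He) / (n_He/√M_He + n_SF₆/√M_SF₆)
= (1.84/√4.00) / (1.84/√4.00 + 3.74/√146.06) = 0.9200/(0.9200 + 0.3095) = 0.748.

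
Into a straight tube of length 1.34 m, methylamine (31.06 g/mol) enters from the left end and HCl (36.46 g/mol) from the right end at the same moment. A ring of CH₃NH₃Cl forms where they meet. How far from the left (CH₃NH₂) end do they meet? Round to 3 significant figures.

Distances travelled in equal time are proportional to diffusion rates, so d_CH₃NH₂/d_HCl = √(M_HCl/M_CH₃NH₂) = √(36.46/31.06) = 1.083.
With d_CH₃NH₂ + d_HCl = 1.34 m, d_HCl = 1.34/(1 + 1.083) = 0.6432 m.
d_CH₃NH₂ = 1.34 − 0.6432 = 0.697 m.

0.697 m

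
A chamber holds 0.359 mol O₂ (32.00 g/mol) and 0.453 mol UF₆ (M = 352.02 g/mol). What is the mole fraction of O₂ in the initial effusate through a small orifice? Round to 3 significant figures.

Effusion rate of each component ∝ n_i/√M_i (partial pressure × 1/√M).
So x_O₂ in the escaping gas = (n_O₂/√M_O₂) / Σ(n_i/√M_i)
= (0.359/√32.00) / (0.359/√32.00 + 0.453/√352.02) = 0.06346/(0.06346 + 0.02414) = 0.724.

0.724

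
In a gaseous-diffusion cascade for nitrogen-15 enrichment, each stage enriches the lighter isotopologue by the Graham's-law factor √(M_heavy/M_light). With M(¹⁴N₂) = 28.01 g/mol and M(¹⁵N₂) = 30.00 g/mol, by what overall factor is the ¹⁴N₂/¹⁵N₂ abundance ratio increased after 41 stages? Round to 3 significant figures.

4.08

The single-stage factor is √(M_heavy/M_light), so 41 stages give [√(30.00/28.01)]^41 = (30.00/28.01)^(41/2).
= 1.07105^(41/2) = 4.08.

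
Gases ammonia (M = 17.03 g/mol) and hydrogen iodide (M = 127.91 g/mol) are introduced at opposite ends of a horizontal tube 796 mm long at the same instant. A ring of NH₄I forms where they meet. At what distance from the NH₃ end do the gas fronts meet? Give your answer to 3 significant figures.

583 mm

The fronts meet when d_NH₃ + d_HI = L with d_NH₃/d_HI = √(M_HI/M_NH₃) (Graham's law). Here √(M_HI/M_NH₃) = √(127.91/17.03) = 2.741.
With d_NH₃ + d_HI = 796 mm, d_HI = 796/(1 + 2.741) = 212.8 mm.
d_NH₃ = 796 − 212.8 = 583 mm.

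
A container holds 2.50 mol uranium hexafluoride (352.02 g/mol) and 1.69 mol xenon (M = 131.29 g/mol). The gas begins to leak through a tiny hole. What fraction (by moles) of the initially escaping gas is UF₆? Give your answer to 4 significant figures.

Rate_i ∝ x_i/√M_i (Graham's law weighted by mole fraction), so the effusate composition follows n_i/√M_i.
Mole fraction of UF₆ in the effusate = (n_UF₆/√M_UF₆) / (n_UF₆/√M_UF₆ + n_Xe/√M_Xe)
= (2.50/√352.02) / (2.50/√352.02 + 1.69/√131.29) = 0.1332/(0.1332 + 0.1475) = 0.4746.

0.4746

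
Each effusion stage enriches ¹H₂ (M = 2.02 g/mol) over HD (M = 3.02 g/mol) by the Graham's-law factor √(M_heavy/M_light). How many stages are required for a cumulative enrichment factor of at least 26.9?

Per stage α = (3.02/2.02)^(1/2) = 1.49505^0.5, giving ln α = 0.2011.
Need α^N ≥ 26.9 ⇒ N ≥ ln(26.9) / ln α = 3.292 / 0.2011 = 16.37.
Minimum whole number of stages: N = 17.

17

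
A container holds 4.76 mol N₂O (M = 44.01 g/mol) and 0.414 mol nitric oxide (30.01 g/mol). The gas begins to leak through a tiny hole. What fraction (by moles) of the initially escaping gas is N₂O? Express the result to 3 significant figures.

The effusion rate of species i is ∝ p_i/√M_i ∝ n_i/√M_i.
So x_N₂O in the escaping gas = (n_N₂O/√M_N₂O) / Σ(n_i/√M_i)
= (4.76/√44.01) / (4.76/√44.01 + 0.414/√30.01) = 0.7175/(0.7175 + 0.07557) = 0.905.

0.905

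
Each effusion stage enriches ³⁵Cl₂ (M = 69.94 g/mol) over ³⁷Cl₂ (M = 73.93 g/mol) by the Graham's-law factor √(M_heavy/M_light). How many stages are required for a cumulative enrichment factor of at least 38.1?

Single-stage factor α = √(73.93/69.94), so ln α = ½ ln(1.05705) = 0.02774.
Need α^N ≥ 38.1 ⇒ N ≥ ln(38.1) / ln α = 3.640 / 0.02774 = 131.22.
So at least 132 stages are needed.

132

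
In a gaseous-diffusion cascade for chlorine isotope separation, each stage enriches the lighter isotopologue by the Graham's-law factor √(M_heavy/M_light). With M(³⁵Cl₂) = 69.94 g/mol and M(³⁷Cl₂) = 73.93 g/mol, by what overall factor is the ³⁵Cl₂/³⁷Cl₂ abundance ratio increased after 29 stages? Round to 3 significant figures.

2.24

Each stage multiplies the ratio by α = √(73.93/69.94), so after 29 stages the overall factor is α^29 = (73.93/69.94)^(29/2).
= 1.05705^(29/2) = 2.24.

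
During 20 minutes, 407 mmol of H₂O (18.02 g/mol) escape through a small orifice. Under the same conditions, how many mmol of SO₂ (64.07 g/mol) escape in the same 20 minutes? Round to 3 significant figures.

Graham's law gives rate_SO₂/rate_H₂O = √(M_H₂O/M_SO₂) = √(18.02/64.07) = √0.2813 = 0.5303.
So the amount for SO₂ is 407 × 0.5303 = 216 mmol.

216 mmol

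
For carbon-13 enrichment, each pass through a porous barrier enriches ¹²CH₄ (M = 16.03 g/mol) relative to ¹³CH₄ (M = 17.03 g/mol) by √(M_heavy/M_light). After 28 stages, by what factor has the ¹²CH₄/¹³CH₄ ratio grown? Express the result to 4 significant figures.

2.333

The single-stage factor is √(M_heavy/M_light), so 28 stages give [√(17.03/16.03)]^28 = (17.03/16.03)^(28/2).
= 1.06238^14 = 2.333.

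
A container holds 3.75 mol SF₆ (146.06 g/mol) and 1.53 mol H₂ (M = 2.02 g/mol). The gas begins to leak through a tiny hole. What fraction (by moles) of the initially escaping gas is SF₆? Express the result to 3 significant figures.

0.224

Rate_i ∝ x_i/√M_i (Graham's law weighted by mole fraction), so the effusate composition follows n_i/√M_i.
x_SF₆(eff) = (n_SF₆/√M_SF₆) / (n_SF₆/√M_SF₆ + n_H₂/√M_H₂)
= (3.75/√146.06) / (3.75/√146.06 + 1.53/√2.02) = 0.3103/(0.3103 + 1.077) = 0.224.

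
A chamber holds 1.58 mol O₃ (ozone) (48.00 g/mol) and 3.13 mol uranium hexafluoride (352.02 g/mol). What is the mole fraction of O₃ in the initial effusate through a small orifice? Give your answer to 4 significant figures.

0.5775

Rate_i ∝ x_i/√M_i (Graham's law weighted by mole fraction), so the effusate composition follows n_i/√M_i.
Mole fraction of O₃ in the effusate = (n_O₃/√M_O₃) / (n_O₃/√M_O₃ + n_UF₆/√M_UF₆)
= (1.58/√48.00) / (1.58/√48.00 + 3.13/√352.02) = 0.2281/(0.2281 + 0.1668) = 0.5775.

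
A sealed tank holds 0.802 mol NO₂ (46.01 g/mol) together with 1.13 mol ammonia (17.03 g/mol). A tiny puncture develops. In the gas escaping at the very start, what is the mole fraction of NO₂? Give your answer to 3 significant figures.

0.302

Effusion rate of each component ∝ n_i/√M_i (partial pressure × 1/√M).
Mole fraction of NO₂ in the effusate = (n_NO₂/√M_NO₂) / (n_NO₂/√M_NO₂ + n_NH₃/√M_NH₃)
= (0.802/√46.01) / (0.802/√46.01 + 1.13/√17.03) = 0.1182/(0.1182 + 0.2738) = 0.302.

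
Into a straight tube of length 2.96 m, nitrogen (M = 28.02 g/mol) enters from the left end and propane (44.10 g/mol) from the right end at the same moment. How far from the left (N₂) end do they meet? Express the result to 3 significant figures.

The fronts meet when d_N₂ + d_C₃H₈ = L with d_N₂/d_C₃H₈ = √(M_C₃H₈/M_N₂) (Graham's law). Here √(M_C₃H₈/M_N₂) = √(44.10/28.02) = 1.255.
With d_N₂ + d_C₃H₈ = 2.96 m, d_C₃H₈ = 2.96/(1 + 1.255) = 1.313 m.
d_N₂ = 2.96 − 1.313 = 1.65 m.

1.65 m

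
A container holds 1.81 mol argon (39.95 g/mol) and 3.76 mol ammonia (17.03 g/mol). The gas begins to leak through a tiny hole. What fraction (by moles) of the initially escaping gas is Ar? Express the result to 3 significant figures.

0.239

The effusion rate of species i is ∝ p_i/√M_i ∝ n_i/√M_i.
Mole fraction of Ar in the effusate = (n_Ar/√M_Ar) / (n_Ar/√M_Ar + n_NH₃/√M_NH₃)
= (1.81/√39.95) / (1.81/√39.95 + 3.76/√17.03) = 0.2864/(0.2864 + 0.9111) = 0.239.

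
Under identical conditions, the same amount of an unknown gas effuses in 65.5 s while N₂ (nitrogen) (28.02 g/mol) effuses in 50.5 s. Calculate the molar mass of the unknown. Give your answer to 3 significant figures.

By Graham's law, t_X/t_N₂ = √(M_X/M_N₂).
65.5/50.5 = 1.297 = √(M_X/28.02)
M_X = 28.02 × 1.297² = 28.02 × 1.682 = 47.1 g/mol

47.1 g/mol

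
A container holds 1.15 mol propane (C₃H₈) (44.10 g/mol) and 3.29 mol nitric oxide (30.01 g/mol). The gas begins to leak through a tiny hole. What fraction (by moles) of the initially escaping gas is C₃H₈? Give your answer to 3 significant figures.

Effusion rate of each component ∝ n_i/√M_i (partial pressure × 1/√M).
Mole fraction of C₃H₈ in the effusate = (n_C₃H₈/√M_C₃H₈) / (n_C₃H₈/√M_C₃H₈ + n_NO/√M_NO)
= (1.15/√44.10) / (1.15/√44.10 + 3.29/√30.01) = 0.1732/(0.1732 + 0.6006) = 0.224.

0.224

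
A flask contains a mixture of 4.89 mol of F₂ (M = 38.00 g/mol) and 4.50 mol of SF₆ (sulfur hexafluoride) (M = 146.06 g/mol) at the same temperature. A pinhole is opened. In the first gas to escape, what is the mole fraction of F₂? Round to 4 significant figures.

0.6806

Each component's effusion rate ∝ (its partial pressure)·(1/√M) ∝ n_i/√M_i.
Mole fraction of F₂ in the effusate = (n_F₂/√M_F₂) / (n_F₂/√M_F₂ + n_SF₆/√M_SF₆)
= (4.89/√38.00) / (4.89/√38.00 + 4.50/√146.06) = 0.7933/(0.7933 + 0.3723) = 0.6806.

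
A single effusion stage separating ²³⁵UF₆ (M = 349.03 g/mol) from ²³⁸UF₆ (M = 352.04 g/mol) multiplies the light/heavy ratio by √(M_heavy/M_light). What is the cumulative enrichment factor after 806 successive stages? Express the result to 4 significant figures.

31.83

The single-stage factor is √(M_heavy/M_light), so 806 stages give [√(352.04/349.03)]^806 = (352.04/349.03)^(806/2).
= 1.00862^403 = 31.83.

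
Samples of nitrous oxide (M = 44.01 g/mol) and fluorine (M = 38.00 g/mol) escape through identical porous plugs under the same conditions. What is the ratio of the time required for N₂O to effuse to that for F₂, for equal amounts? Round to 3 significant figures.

Using Graham's law: t_N₂O/t_F₂ = √(M_N₂O/M_F₂) = √(44.01/38.00) = √1.158 = 1.08.

1.08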